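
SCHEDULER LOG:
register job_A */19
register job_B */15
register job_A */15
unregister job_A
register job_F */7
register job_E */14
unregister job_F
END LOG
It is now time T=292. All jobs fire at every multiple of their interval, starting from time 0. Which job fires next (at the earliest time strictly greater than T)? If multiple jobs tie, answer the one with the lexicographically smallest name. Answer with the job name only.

Op 1: register job_A */19 -> active={job_A:*/19}
Op 2: register job_B */15 -> active={job_A:*/19, job_B:*/15}
Op 3: register job_A */15 -> active={job_A:*/15, job_B:*/15}
Op 4: unregister job_A -> active={job_B:*/15}
Op 5: register job_F */7 -> active={job_B:*/15, job_F:*/7}
Op 6: register job_E */14 -> active={job_B:*/15, job_E:*/14, job_F:*/7}
Op 7: unregister job_F -> active={job_B:*/15, job_E:*/14}
  job_B: interval 15, next fire after T=292 is 300
  job_E: interval 14, next fire after T=292 is 294
Earliest = 294, winner (lex tiebreak) = job_E

Answer: job_E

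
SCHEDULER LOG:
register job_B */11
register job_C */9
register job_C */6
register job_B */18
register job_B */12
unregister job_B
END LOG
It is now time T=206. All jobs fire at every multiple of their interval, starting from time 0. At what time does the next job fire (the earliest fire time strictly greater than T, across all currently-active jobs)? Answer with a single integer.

Op 1: register job_B */11 -> active={job_B:*/11}
Op 2: register job_C */9 -> active={job_B:*/11, job_C:*/9}
Op 3: register job_C */6 -> active={job_B:*/11, job_C:*/6}
Op 4: register job_B */18 -> active={job_B:*/18, job_C:*/6}
Op 5: register job_B */12 -> active={job_B:*/12, job_C:*/6}
Op 6: unregister job_B -> active={job_C:*/6}
  job_C: interval 6, next fire after T=206 is 210
Earliest fire time = 210 (job job_C)

Answer: 210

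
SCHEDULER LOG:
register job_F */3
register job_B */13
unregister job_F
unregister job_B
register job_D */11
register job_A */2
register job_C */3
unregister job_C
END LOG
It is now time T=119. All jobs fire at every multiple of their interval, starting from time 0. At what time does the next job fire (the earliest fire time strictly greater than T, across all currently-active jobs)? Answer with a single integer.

Op 1: register job_F */3 -> active={job_F:*/3}
Op 2: register job_B */13 -> active={job_B:*/13, job_F:*/3}
Op 3: unregister job_F -> active={job_B:*/13}
Op 4: unregister job_B -> active={}
Op 5: register job_D */11 -> active={job_D:*/11}
Op 6: register job_A */2 -> active={job_A:*/2, job_D:*/11}
Op 7: register job_C */3 -> active={job_A:*/2, job_C:*/3, job_D:*/11}
Op 8: unregister job_C -> active={job_A:*/2, job_D:*/11}
  job_A: interval 2, next fire after T=119 is 120
  job_D: interval 11, next fire after T=119 is 121
Earliest fire time = 120 (job job_A)

Answer: 120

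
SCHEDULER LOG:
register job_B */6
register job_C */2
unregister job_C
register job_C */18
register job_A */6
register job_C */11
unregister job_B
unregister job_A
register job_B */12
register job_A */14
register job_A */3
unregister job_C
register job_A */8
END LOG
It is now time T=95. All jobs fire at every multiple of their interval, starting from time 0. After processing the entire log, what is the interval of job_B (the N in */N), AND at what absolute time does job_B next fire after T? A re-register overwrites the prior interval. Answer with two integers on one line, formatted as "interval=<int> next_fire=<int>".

Op 1: register job_B */6 -> active={job_B:*/6}
Op 2: register job_C */2 -> active={job_B:*/6, job_C:*/2}
Op 3: unregister job_C -> active={job_B:*/6}
Op 4: register job_C */18 -> active={job_B:*/6, job_C:*/18}
Op 5: register job_A */6 -> active={job_A:*/6, job_B:*/6, job_C:*/18}
Op 6: register job_C */11 -> active={job_A:*/6, job_B:*/6, job_C:*/11}
Op 7: unregister job_B -> active={job_A:*/6, job_C:*/11}
Op 8: unregister job_A -> active={job_C:*/11}
Op 9: register job_B */12 -> active={job_B:*/12, job_C:*/11}
Op 10: register job_A */14 -> active={job_A:*/14, job_B:*/12, job_C:*/11}
Op 11: register job_A */3 -> active={job_A:*/3, job_B:*/12, job_C:*/11}
Op 12: unregister job_C -> active={job_A:*/3, job_B:*/12}
Op 13: register job_A */8 -> active={job_A:*/8, job_B:*/12}
Final interval of job_B = 12
Next fire of job_B after T=95: (95//12+1)*12 = 96

Answer: interval=12 next_fire=96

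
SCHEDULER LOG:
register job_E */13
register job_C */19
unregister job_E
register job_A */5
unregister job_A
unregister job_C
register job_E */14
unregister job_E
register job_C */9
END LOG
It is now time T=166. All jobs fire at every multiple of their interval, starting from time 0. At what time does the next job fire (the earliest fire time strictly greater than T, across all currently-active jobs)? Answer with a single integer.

Op 1: register job_E */13 -> active={job_E:*/13}
Op 2: register job_C */19 -> active={job_C:*/19, job_E:*/13}
Op 3: unregister job_E -> active={job_C:*/19}
Op 4: register job_A */5 -> active={job_A:*/5, job_C:*/19}
Op 5: unregister job_A -> active={job_C:*/19}
Op 6: unregister job_C -> active={}
Op 7: register job_E */14 -> active={job_E:*/14}
Op 8: unregister job_E -> active={}
Op 9: register job_C */9 -> active={job_C:*/9}
  job_C: interval 9, next fire after T=166 is 171
Earliest fire time = 171 (job job_C)

Answer: 171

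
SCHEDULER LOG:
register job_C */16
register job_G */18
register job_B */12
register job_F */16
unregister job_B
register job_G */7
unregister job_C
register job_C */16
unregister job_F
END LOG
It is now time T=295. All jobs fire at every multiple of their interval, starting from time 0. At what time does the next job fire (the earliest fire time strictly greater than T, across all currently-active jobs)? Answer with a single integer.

Answer: 301

Derivation:
Op 1: register job_C */16 -> active={job_C:*/16}
Op 2: register job_G */18 -> active={job_C:*/16, job_G:*/18}
Op 3: register job_B */12 -> active={job_B:*/12, job_C:*/16, job_G:*/18}
Op 4: register job_F */16 -> active={job_B:*/12, job_C:*/16, job_F:*/16, job_G:*/18}
Op 5: unregister job_B -> active={job_C:*/16, job_F:*/16, job_G:*/18}
Op 6: register job_G */7 -> active={job_C:*/16, job_F:*/16, job_G:*/7}
Op 7: unregister job_C -> active={job_F:*/16, job_G:*/7}
Op 8: register job_C */16 -> active={job_C:*/16, job_F:*/16, job_G:*/7}
Op 9: unregister job_F -> active={job_C:*/16, job_G:*/7}
  job_C: interval 16, next fire after T=295 is 304
  job_G: interval 7, next fire after T=295 is 301
Earliest fire time = 301 (job job_G)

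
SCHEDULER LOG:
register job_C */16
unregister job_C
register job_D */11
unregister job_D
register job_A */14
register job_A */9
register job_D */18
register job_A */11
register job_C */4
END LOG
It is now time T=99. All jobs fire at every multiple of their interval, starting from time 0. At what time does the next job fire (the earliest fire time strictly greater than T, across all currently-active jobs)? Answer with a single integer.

Answer: 100

Derivation:
Op 1: register job_C */16 -> active={job_C:*/16}
Op 2: unregister job_C -> active={}
Op 3: register job_D */11 -> active={job_D:*/11}
Op 4: unregister job_D -> active={}
Op 5: register job_A */14 -> active={job_A:*/14}
Op 6: register job_A */9 -> active={job_A:*/9}
Op 7: register job_D */18 -> active={job_A:*/9, job_D:*/18}
Op 8: register job_A */11 -> active={job_A:*/11, job_D:*/18}
Op 9: register job_C */4 -> active={job_A:*/11, job_C:*/4, job_D:*/18}
  job_A: interval 11, next fire after T=99 is 110
  job_C: interval 4, next fire after T=99 is 100
  job_D: interval 18, next fire after T=99 is 108
Earliest fire time = 100 (job job_C)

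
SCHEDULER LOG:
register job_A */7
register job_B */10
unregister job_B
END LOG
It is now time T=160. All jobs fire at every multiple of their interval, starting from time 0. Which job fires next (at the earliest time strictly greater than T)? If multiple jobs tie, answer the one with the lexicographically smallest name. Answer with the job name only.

Op 1: register job_A */7 -> active={job_A:*/7}
Op 2: register job_B */10 -> active={job_A:*/7, job_B:*/10}
Op 3: unregister job_B -> active={job_A:*/7}
  job_A: interval 7, next fire after T=160 is 161
Earliest = 161, winner (lex tiebreak) = job_A

Answer: job_A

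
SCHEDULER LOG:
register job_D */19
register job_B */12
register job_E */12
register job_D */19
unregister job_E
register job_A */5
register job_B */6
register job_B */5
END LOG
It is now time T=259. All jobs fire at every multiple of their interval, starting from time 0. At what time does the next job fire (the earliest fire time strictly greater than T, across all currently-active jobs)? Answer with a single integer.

Answer: 260

Derivation:
Op 1: register job_D */19 -> active={job_D:*/19}
Op 2: register job_B */12 -> active={job_B:*/12, job_D:*/19}
Op 3: register job_E */12 -> active={job_B:*/12, job_D:*/19, job_E:*/12}
Op 4: register job_D */19 -> active={job_B:*/12, job_D:*/19, job_E:*/12}
Op 5: unregister job_E -> active={job_B:*/12, job_D:*/19}
Op 6: register job_A */5 -> active={job_A:*/5, job_B:*/12, job_D:*/19}
Op 7: register job_B */6 -> active={job_A:*/5, job_B:*/6, job_D:*/19}
Op 8: register job_B */5 -> active={job_A:*/5, job_B:*/5, job_D:*/19}
  job_A: interval 5, next fire after T=259 is 260
  job_B: interval 5, next fire after T=259 is 260
  job_D: interval 19, next fire after T=259 is 266
Earliest fire time = 260 (job job_A)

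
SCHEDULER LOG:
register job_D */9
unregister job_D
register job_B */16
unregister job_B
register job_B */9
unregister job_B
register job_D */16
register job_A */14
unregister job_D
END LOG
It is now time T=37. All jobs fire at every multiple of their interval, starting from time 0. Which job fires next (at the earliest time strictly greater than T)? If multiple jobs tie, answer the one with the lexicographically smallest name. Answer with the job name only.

Op 1: register job_D */9 -> active={job_D:*/9}
Op 2: unregister job_D -> active={}
Op 3: register job_B */16 -> active={job_B:*/16}
Op 4: unregister job_B -> active={}
Op 5: register job_B */9 -> active={job_B:*/9}
Op 6: unregister job_B -> active={}
Op 7: register job_D */16 -> active={job_D:*/16}
Op 8: register job_A */14 -> active={job_A:*/14, job_D:*/16}
Op 9: unregister job_D -> active={job_A:*/14}
  job_A: interval 14, next fire after T=37 is 42
Earliest = 42, winner (lex tiebreak) = job_A

Answer: job_A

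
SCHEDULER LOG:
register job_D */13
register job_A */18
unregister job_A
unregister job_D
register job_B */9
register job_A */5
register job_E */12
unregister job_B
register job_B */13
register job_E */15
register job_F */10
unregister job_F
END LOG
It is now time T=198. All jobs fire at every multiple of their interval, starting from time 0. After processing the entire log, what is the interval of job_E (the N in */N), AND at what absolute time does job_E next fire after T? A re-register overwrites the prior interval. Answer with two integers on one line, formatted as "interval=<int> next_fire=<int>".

Op 1: register job_D */13 -> active={job_D:*/13}
Op 2: register job_A */18 -> active={job_A:*/18, job_D:*/13}
Op 3: unregister job_A -> active={job_D:*/13}
Op 4: unregister job_D -> active={}
Op 5: register job_B */9 -> active={job_B:*/9}
Op 6: register job_A */5 -> active={job_A:*/5, job_B:*/9}
Op 7: register job_E */12 -> active={job_A:*/5, job_B:*/9, job_E:*/12}
Op 8: unregister job_B -> active={job_A:*/5, job_E:*/12}
Op 9: register job_B */13 -> active={job_A:*/5, job_B:*/13, job_E:*/12}
Op 10: register job_E */15 -> active={job_A:*/5, job_B:*/13, job_E:*/15}
Op 11: register job_F */10 -> active={job_A:*/5, job_B:*/13, job_E:*/15, job_F:*/10}
Op 12: unregister job_F -> active={job_A:*/5, job_B:*/13, job_E:*/15}
Final interval of job_E = 15
Next fire of job_E after T=198: (198//15+1)*15 = 210

Answer: interval=15 next_fire=210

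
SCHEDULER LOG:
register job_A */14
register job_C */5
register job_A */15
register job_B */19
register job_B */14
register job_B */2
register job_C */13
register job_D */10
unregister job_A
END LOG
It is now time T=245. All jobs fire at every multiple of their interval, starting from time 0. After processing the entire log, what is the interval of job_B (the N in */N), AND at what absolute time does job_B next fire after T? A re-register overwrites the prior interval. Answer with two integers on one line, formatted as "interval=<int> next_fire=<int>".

Answer: interval=2 next_fire=246

Derivation:
Op 1: register job_A */14 -> active={job_A:*/14}
Op 2: register job_C */5 -> active={job_A:*/14, job_C:*/5}
Op 3: register job_A */15 -> active={job_A:*/15, job_C:*/5}
Op 4: register job_B */19 -> active={job_A:*/15, job_B:*/19, job_C:*/5}
Op 5: register job_B */14 -> active={job_A:*/15, job_B:*/14, job_C:*/5}
Op 6: register job_B */2 -> active={job_A:*/15, job_B:*/2, job_C:*/5}
Op 7: register job_C */13 -> active={job_A:*/15, job_B:*/2, job_C:*/13}
Op 8: register job_D */10 -> active={job_A:*/15, job_B:*/2, job_C:*/13, job_D:*/10}
Op 9: unregister job_A -> active={job_B:*/2, job_C:*/13, job_D:*/10}
Final interval of job_B = 2
Next fire of job_B after T=245: (245//2+1)*2 = 246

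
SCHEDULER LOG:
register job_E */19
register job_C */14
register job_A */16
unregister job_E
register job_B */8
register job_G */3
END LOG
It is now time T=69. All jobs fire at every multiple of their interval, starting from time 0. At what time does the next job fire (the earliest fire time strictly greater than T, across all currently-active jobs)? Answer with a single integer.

Op 1: register job_E */19 -> active={job_E:*/19}
Op 2: register job_C */14 -> active={job_C:*/14, job_E:*/19}
Op 3: register job_A */16 -> active={job_A:*/16, job_C:*/14, job_E:*/19}
Op 4: unregister job_E -> active={job_A:*/16, job_C:*/14}
Op 5: register job_B */8 -> active={job_A:*/16, job_B:*/8, job_C:*/14}
Op 6: register job_G */3 -> active={job_A:*/16, job_B:*/8, job_C:*/14, job_G:*/3}
  job_A: interval 16, next fire after T=69 is 80
  job_B: interval 8, next fire after T=69 is 72
  job_C: interval 14, next fire after T=69 is 70
  job_G: interval 3, next fire after T=69 is 72
Earliest fire time = 70 (job job_C)

Answer: 70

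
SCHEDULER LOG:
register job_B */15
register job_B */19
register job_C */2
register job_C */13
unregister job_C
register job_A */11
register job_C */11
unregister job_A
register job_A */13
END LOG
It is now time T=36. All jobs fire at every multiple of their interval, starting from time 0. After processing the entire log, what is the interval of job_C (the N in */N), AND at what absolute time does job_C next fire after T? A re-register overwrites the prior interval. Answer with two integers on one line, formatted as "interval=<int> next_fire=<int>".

Answer: interval=11 next_fire=44

Derivation:
Op 1: register job_B */15 -> active={job_B:*/15}
Op 2: register job_B */19 -> active={job_B:*/19}
Op 3: register job_C */2 -> active={job_B:*/19, job_C:*/2}
Op 4: register job_C */13 -> active={job_B:*/19, job_C:*/13}
Op 5: unregister job_C -> active={job_B:*/19}
Op 6: register job_A */11 -> active={job_A:*/11, job_B:*/19}
Op 7: register job_C */11 -> active={job_A:*/11, job_B:*/19, job_C:*/11}
Op 8: unregister job_A -> active={job_B:*/19, job_C:*/11}
Op 9: register job_A */13 -> active={job_A:*/13, job_B:*/19, job_C:*/11}
Final interval of job_C = 11
Next fire of job_C after T=36: (36//11+1)*11 = 44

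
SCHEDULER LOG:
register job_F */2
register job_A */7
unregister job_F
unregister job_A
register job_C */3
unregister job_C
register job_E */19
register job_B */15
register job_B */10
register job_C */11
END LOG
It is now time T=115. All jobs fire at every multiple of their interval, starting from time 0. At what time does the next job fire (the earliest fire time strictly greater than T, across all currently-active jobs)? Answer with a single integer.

Answer: 120

Derivation:
Op 1: register job_F */2 -> active={job_F:*/2}
Op 2: register job_A */7 -> active={job_A:*/7, job_F:*/2}
Op 3: unregister job_F -> active={job_A:*/7}
Op 4: unregister job_A -> active={}
Op 5: register job_C */3 -> active={job_C:*/3}
Op 6: unregister job_C -> active={}
Op 7: register job_E */19 -> active={job_E:*/19}
Op 8: register job_B */15 -> active={job_B:*/15, job_E:*/19}
Op 9: register job_B */10 -> active={job_B:*/10, job_E:*/19}
Op 10: register job_C */11 -> active={job_B:*/10, job_C:*/11, job_E:*/19}
  job_B: interval 10, next fire after T=115 is 120
  job_C: interval 11, next fire after T=115 is 121
  job_E: interval 19, next fire after T=115 is 133
Earliest fire time = 120 (job job_B)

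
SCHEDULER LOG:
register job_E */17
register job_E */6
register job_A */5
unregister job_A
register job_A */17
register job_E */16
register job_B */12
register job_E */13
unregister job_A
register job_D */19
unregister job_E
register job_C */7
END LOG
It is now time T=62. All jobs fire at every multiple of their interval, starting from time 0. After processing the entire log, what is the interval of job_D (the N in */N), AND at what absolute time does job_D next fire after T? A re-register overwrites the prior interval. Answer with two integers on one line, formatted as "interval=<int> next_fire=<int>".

Op 1: register job_E */17 -> active={job_E:*/17}
Op 2: register job_E */6 -> active={job_E:*/6}
Op 3: register job_A */5 -> active={job_A:*/5, job_E:*/6}
Op 4: unregister job_A -> active={job_E:*/6}
Op 5: register job_A */17 -> active={job_A:*/17, job_E:*/6}
Op 6: register job_E */16 -> active={job_A:*/17, job_E:*/16}
Op 7: register job_B */12 -> active={job_A:*/17, job_B:*/12, job_E:*/16}
Op 8: register job_E */13 -> active={job_A:*/17, job_B:*/12, job_E:*/13}
Op 9: unregister job_A -> active={job_B:*/12, job_E:*/13}
Op 10: register job_D */19 -> active={job_B:*/12, job_D:*/19, job_E:*/13}
Op 11: unregister job_E -> active={job_B:*/12, job_D:*/19}
Op 12: register job_C */7 -> active={job_B:*/12, job_C:*/7, job_D:*/19}
Final interval of job_D = 19
Next fire of job_D after T=62: (62//19+1)*19 = 76

Answer: interval=19 next_fire=76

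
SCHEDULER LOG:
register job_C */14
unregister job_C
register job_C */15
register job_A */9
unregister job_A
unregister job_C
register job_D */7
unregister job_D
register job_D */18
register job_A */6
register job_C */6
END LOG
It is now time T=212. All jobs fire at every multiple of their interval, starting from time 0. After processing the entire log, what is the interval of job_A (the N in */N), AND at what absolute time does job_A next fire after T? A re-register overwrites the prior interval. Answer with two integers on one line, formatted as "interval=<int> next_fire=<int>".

Answer: interval=6 next_fire=216

Derivation:
Op 1: register job_C */14 -> active={job_C:*/14}
Op 2: unregister job_C -> active={}
Op 3: register job_C */15 -> active={job_C:*/15}
Op 4: register job_A */9 -> active={job_A:*/9, job_C:*/15}
Op 5: unregister job_A -> active={job_C:*/15}
Op 6: unregister job_C -> active={}
Op 7: register job_D */7 -> active={job_D:*/7}
Op 8: unregister job_D -> active={}
Op 9: register job_D */18 -> active={job_D:*/18}
Op 10: register job_A */6 -> active={job_A:*/6, job_D:*/18}
Op 11: register job_C */6 -> active={job_A:*/6, job_C:*/6, job_D:*/18}
Final interval of job_A = 6
Next fire of job_A after T=212: (212//6+1)*6 = 216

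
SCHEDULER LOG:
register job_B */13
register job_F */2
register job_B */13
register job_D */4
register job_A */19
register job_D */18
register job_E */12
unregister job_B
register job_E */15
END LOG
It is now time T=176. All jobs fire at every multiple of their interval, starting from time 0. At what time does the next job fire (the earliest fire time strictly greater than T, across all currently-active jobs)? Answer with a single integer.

Answer: 178

Derivation:
Op 1: register job_B */13 -> active={job_B:*/13}
Op 2: register job_F */2 -> active={job_B:*/13, job_F:*/2}
Op 3: register job_B */13 -> active={job_B:*/13, job_F:*/2}
Op 4: register job_D */4 -> active={job_B:*/13, job_D:*/4, job_F:*/2}
Op 5: register job_A */19 -> active={job_A:*/19, job_B:*/13, job_D:*/4, job_F:*/2}
Op 6: register job_D */18 -> active={job_A:*/19, job_B:*/13, job_D:*/18, job_F:*/2}
Op 7: register job_E */12 -> active={job_A:*/19, job_B:*/13, job_D:*/18, job_E:*/12, job_F:*/2}
Op 8: unregister job_B -> active={job_A:*/19, job_D:*/18, job_E:*/12, job_F:*/2}
Op 9: register job_E */15 -> active={job_A:*/19, job_D:*/18, job_E:*/15, job_F:*/2}
  job_A: interval 19, next fire after T=176 is 190
  job_D: interval 18, next fire after T=176 is 180
  job_E: interval 15, next fire after T=176 is 180
  job_F: interval 2, next fire after T=176 is 178
Earliest fire time = 178 (job job_F)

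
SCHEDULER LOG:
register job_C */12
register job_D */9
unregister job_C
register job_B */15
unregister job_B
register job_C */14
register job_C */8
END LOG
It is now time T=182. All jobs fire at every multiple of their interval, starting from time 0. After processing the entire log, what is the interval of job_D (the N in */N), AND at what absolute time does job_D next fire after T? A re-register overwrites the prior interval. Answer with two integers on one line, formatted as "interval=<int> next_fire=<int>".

Answer: interval=9 next_fire=189

Derivation:
Op 1: register job_C */12 -> active={job_C:*/12}
Op 2: register job_D */9 -> active={job_C:*/12, job_D:*/9}
Op 3: unregister job_C -> active={job_D:*/9}
Op 4: register job_B */15 -> active={job_B:*/15, job_D:*/9}
Op 5: unregister job_B -> active={job_D:*/9}
Op 6: register job_C */14 -> active={job_C:*/14, job_D:*/9}
Op 7: register job_C */8 -> active={job_C:*/8, job_D:*/9}
Final interval of job_D = 9
Next fire of job_D after T=182: (182//9+1)*9 = 189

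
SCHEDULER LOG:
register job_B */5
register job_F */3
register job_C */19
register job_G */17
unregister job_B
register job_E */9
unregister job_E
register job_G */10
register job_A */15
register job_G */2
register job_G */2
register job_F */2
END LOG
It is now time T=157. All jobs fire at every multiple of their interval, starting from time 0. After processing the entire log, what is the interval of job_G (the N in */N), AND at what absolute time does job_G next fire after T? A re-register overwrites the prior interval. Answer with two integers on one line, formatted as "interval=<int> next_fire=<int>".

Answer: interval=2 next_fire=158

Derivation:
Op 1: register job_B */5 -> active={job_B:*/5}
Op 2: register job_F */3 -> active={job_B:*/5, job_F:*/3}
Op 3: register job_C */19 -> active={job_B:*/5, job_C:*/19, job_F:*/3}
Op 4: register job_G */17 -> active={job_B:*/5, job_C:*/19, job_F:*/3, job_G:*/17}
Op 5: unregister job_B -> active={job_C:*/19, job_F:*/3, job_G:*/17}
Op 6: register job_E */9 -> active={job_C:*/19, job_E:*/9, job_F:*/3, job_G:*/17}
Op 7: unregister job_E -> active={job_C:*/19, job_F:*/3, job_G:*/17}
Op 8: register job_G */10 -> active={job_C:*/19, job_F:*/3, job_G:*/10}
Op 9: register job_A */15 -> active={job_A:*/15, job_C:*/19, job_F:*/3, job_G:*/10}
Op 10: register job_G */2 -> active={job_A:*/15, job_C:*/19, job_F:*/3, job_G:*/2}
Op 11: register job_G */2 -> active={job_A:*/15, job_C:*/19, job_F:*/3, job_G:*/2}
Op 12: register job_F */2 -> active={job_A:*/15, job_C:*/19, job_F:*/2, job_G:*/2}
Final interval of job_G = 2
Next fire of job_G after T=157: (157//2+1)*2 = 158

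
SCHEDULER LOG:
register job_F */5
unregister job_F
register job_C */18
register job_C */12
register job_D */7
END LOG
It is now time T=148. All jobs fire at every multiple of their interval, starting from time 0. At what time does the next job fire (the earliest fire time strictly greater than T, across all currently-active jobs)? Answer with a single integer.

Op 1: register job_F */5 -> active={job_F:*/5}
Op 2: unregister job_F -> active={}
Op 3: register job_C */18 -> active={job_C:*/18}
Op 4: register job_C */12 -> active={job_C:*/12}
Op 5: register job_D */7 -> active={job_C:*/12, job_D:*/7}
  job_C: interval 12, next fire after T=148 is 156
  job_D: interval 7, next fire after T=148 is 154
Earliest fire time = 154 (job job_D)

Answer: 154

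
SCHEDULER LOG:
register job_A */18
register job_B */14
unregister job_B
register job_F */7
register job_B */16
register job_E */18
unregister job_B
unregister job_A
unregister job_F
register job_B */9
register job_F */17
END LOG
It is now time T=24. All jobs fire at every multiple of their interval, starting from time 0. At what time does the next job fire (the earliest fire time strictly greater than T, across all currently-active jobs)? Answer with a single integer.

Op 1: register job_A */18 -> active={job_A:*/18}
Op 2: register job_B */14 -> active={job_A:*/18, job_B:*/14}
Op 3: unregister job_B -> active={job_A:*/18}
Op 4: register job_F */7 -> active={job_A:*/18, job_F:*/7}
Op 5: register job_B */16 -> active={job_A:*/18, job_B:*/16, job_F:*/7}
Op 6: register job_E */18 -> active={job_A:*/18, job_B:*/16, job_E:*/18, job_F:*/7}
Op 7: unregister job_B -> active={job_A:*/18, job_E:*/18, job_F:*/7}
Op 8: unregister job_A -> active={job_E:*/18, job_F:*/7}
Op 9: unregister job_F -> active={job_E:*/18}
Op 10: register job_B */9 -> active={job_B:*/9, job_E:*/18}
Op 11: register job_F */17 -> active={job_B:*/9, job_E:*/18, job_F:*/17}
  job_B: interval 9, next fire after T=24 is 27
  job_E: interval 18, next fire after T=24 is 36
  job_F: interval 17, next fire after T=24 is 34
Earliest fire time = 27 (job job_B)

Answer: 27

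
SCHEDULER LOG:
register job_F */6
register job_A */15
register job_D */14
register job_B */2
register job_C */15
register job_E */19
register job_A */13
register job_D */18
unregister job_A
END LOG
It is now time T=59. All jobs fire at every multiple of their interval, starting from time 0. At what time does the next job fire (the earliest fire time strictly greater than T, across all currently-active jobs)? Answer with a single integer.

Answer: 60

Derivation:
Op 1: register job_F */6 -> active={job_F:*/6}
Op 2: register job_A */15 -> active={job_A:*/15, job_F:*/6}
Op 3: register job_D */14 -> active={job_A:*/15, job_D:*/14, job_F:*/6}
Op 4: register job_B */2 -> active={job_A:*/15, job_B:*/2, job_D:*/14, job_F:*/6}
Op 5: register job_C */15 -> active={job_A:*/15, job_B:*/2, job_C:*/15, job_D:*/14, job_F:*/6}
Op 6: register job_E */19 -> active={job_A:*/15, job_B:*/2, job_C:*/15, job_D:*/14, job_E:*/19, job_F:*/6}
Op 7: register job_A */13 -> active={job_A:*/13, job_B:*/2, job_C:*/15, job_D:*/14, job_E:*/19, job_F:*/6}
Op 8: register job_D */18 -> active={job_A:*/13, job_B:*/2, job_C:*/15, job_D:*/18, job_E:*/19, job_F:*/6}
Op 9: unregister job_A -> active={job_B:*/2, job_C:*/15, job_D:*/18, job_E:*/19, job_F:*/6}
  job_B: interval 2, next fire after T=59 is 60
  job_C: interval 15, next fire after T=59 is 60
  job_D: interval 18, next fire after T=59 is 72
  job_E: interval 19, next fire after T=59 is 76
  job_F: interval 6, next fire after T=59 is 60
Earliest fire time = 60 (job job_B)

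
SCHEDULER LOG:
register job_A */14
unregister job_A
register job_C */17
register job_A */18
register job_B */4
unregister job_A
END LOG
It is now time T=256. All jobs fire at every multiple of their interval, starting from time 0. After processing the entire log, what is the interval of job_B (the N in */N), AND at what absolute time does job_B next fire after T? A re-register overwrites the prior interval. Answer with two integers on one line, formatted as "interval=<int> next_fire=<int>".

Op 1: register job_A */14 -> active={job_A:*/14}
Op 2: unregister job_A -> active={}
Op 3: register job_C */17 -> active={job_C:*/17}
Op 4: register job_A */18 -> active={job_A:*/18, job_C:*/17}
Op 5: register job_B */4 -> active={job_A:*/18, job_B:*/4, job_C:*/17}
Op 6: unregister job_A -> active={job_B:*/4, job_C:*/17}
Final interval of job_B = 4
Next fire of job_B after T=256: (256//4+1)*4 = 260

Answer: interval=4 next_fire=260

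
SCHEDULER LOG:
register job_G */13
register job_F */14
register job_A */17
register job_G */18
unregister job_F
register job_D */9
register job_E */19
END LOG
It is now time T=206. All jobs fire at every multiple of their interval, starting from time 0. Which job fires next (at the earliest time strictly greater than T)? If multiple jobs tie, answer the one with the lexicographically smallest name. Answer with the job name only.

Op 1: register job_G */13 -> active={job_G:*/13}
Op 2: register job_F */14 -> active={job_F:*/14, job_G:*/13}
Op 3: register job_A */17 -> active={job_A:*/17, job_F:*/14, job_G:*/13}
Op 4: register job_G */18 -> active={job_A:*/17, job_F:*/14, job_G:*/18}
Op 5: unregister job_F -> active={job_A:*/17, job_G:*/18}
Op 6: register job_D */9 -> active={job_A:*/17, job_D:*/9, job_G:*/18}
Op 7: register job_E */19 -> active={job_A:*/17, job_D:*/9, job_E:*/19, job_G:*/18}
  job_A: interval 17, next fire after T=206 is 221
  job_D: interval 9, next fire after T=206 is 207
  job_E: interval 19, next fire after T=206 is 209
  job_G: interval 18, next fire after T=206 is 216
Earliest = 207, winner (lex tiebreak) = job_D

Answer: job_D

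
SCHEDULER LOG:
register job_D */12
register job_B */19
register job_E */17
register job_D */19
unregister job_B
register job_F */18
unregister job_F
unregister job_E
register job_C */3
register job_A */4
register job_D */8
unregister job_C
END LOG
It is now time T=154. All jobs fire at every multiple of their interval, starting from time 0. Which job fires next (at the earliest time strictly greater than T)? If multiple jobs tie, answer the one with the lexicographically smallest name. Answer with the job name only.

Op 1: register job_D */12 -> active={job_D:*/12}
Op 2: register job_B */19 -> active={job_B:*/19, job_D:*/12}
Op 3: register job_E */17 -> active={job_B:*/19, job_D:*/12, job_E:*/17}
Op 4: register job_D */19 -> active={job_B:*/19, job_D:*/19, job_E:*/17}
Op 5: unregister job_B -> active={job_D:*/19, job_E:*/17}
Op 6: register job_F */18 -> active={job_D:*/19, job_E:*/17, job_F:*/18}
Op 7: unregister job_F -> active={job_D:*/19, job_E:*/17}
Op 8: unregister job_E -> active={job_D:*/19}
Op 9: register job_C */3 -> active={job_C:*/3, job_D:*/19}
Op 10: register job_A */4 -> active={job_A:*/4, job_C:*/3, job_D:*/19}
Op 11: register job_D */8 -> active={job_A:*/4, job_C:*/3, job_D:*/8}
Op 12: unregister job_C -> active={job_A:*/4, job_D:*/8}
  job_A: interval 4, next fire after T=154 is 156
  job_D: interval 8, next fire after T=154 is 160
Earliest = 156, winner (lex tiebreak) = job_A

Answer: job_A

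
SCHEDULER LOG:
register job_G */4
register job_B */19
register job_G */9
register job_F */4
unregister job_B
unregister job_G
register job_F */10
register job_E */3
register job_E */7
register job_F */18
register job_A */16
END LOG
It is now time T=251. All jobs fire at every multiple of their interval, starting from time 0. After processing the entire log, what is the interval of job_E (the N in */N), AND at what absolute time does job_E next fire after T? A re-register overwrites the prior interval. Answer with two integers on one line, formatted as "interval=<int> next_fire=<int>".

Op 1: register job_G */4 -> active={job_G:*/4}
Op 2: register job_B */19 -> active={job_B:*/19, job_G:*/4}
Op 3: register job_G */9 -> active={job_B:*/19, job_G:*/9}
Op 4: register job_F */4 -> active={job_B:*/19, job_F:*/4, job_G:*/9}
Op 5: unregister job_B -> active={job_F:*/4, job_G:*/9}
Op 6: unregister job_G -> active={job_F:*/4}
Op 7: register job_F */10 -> active={job_F:*/10}
Op 8: register job_E */3 -> active={job_E:*/3, job_F:*/10}
Op 9: register job_E */7 -> active={job_E:*/7, job_F:*/10}
Op 10: register job_F */18 -> active={job_E:*/7, job_F:*/18}
Op 11: register job_A */16 -> active={job_A:*/16, job_E:*/7, job_F:*/18}
Final interval of job_E = 7
Next fire of job_E after T=251: (251//7+1)*7 = 252

Answer: interval=7 next_fire=252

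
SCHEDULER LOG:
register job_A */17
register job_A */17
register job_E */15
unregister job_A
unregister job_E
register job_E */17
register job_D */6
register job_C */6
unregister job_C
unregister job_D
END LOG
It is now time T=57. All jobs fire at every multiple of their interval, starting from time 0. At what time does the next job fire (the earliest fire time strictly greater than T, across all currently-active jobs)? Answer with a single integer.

Op 1: register job_A */17 -> active={job_A:*/17}
Op 2: register job_A */17 -> active={job_A:*/17}
Op 3: register job_E */15 -> active={job_A:*/17, job_E:*/15}
Op 4: unregister job_A -> active={job_E:*/15}
Op 5: unregister job_E -> active={}
Op 6: register job_E */17 -> active={job_E:*/17}
Op 7: register job_D */6 -> active={job_D:*/6, job_E:*/17}
Op 8: register job_C */6 -> active={job_C:*/6, job_D:*/6, job_E:*/17}
Op 9: unregister job_C -> active={job_D:*/6, job_E:*/17}
Op 10: unregister job_D -> active={job_E:*/17}
  job_E: interval 17, next fire after T=57 is 68
Earliest fire time = 68 (job job_E)

Answer: 68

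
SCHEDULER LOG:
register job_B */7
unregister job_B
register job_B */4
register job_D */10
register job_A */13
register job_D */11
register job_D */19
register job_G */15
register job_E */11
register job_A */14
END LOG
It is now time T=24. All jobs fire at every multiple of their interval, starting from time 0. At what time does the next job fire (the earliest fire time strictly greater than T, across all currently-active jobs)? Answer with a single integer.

Op 1: register job_B */7 -> active={job_B:*/7}
Op 2: unregister job_B -> active={}
Op 3: register job_B */4 -> active={job_B:*/4}
Op 4: register job_D */10 -> active={job_B:*/4, job_D:*/10}
Op 5: register job_A */13 -> active={job_A:*/13, job_B:*/4, job_D:*/10}
Op 6: register job_D */11 -> active={job_A:*/13, job_B:*/4, job_D:*/11}
Op 7: register job_D */19 -> active={job_A:*/13, job_B:*/4, job_D:*/19}
Op 8: register job_G */15 -> active={job_A:*/13, job_B:*/4, job_D:*/19, job_G:*/15}
Op 9: register job_E */11 -> active={job_A:*/13, job_B:*/4, job_D:*/19, job_E:*/11, job_G:*/15}
Op 10: register job_A */14 -> active={job_A:*/14, job_B:*/4, job_D:*/19, job_E:*/11, job_G:*/15}
  job_A: interval 14, next fire after T=24 is 28
  job_B: interval 4, next fire after T=24 is 28
  job_D: interval 19, next fire after T=24 is 38
  job_E: interval 11, next fire after T=24 is 33
  job_G: interval 15, next fire after T=24 is 30
Earliest fire time = 28 (job job_A)

Answer: 28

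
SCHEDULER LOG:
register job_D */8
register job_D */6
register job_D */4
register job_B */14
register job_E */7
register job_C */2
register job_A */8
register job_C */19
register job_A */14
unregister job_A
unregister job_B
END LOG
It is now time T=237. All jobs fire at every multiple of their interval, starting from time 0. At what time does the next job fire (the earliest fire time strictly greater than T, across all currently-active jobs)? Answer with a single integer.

Answer: 238

Derivation:
Op 1: register job_D */8 -> active={job_D:*/8}
Op 2: register job_D */6 -> active={job_D:*/6}
Op 3: register job_D */4 -> active={job_D:*/4}
Op 4: register job_B */14 -> active={job_B:*/14, job_D:*/4}
Op 5: register job_E */7 -> active={job_B:*/14, job_D:*/4, job_E:*/7}
Op 6: register job_C */2 -> active={job_B:*/14, job_C:*/2, job_D:*/4, job_E:*/7}
Op 7: register job_A */8 -> active={job_A:*/8, job_B:*/14, job_C:*/2, job_D:*/4, job_E:*/7}
Op 8: register job_C */19 -> active={job_A:*/8, job_B:*/14, job_C:*/19, job_D:*/4, job_E:*/7}
Op 9: register job_A */14 -> active={job_A:*/14, job_B:*/14, job_C:*/19, job_D:*/4, job_E:*/7}
Op 10: unregister job_A -> active={job_B:*/14, job_C:*/19, job_D:*/4, job_E:*/7}
Op 11: unregister job_B -> active={job_C:*/19, job_D:*/4, job_E:*/7}
  job_C: interval 19, next fire after T=237 is 247
  job_D: interval 4, next fire after T=237 is 240
  job_E: interval 7, next fire after T=237 is 238
Earliest fire time = 238 (job job_E)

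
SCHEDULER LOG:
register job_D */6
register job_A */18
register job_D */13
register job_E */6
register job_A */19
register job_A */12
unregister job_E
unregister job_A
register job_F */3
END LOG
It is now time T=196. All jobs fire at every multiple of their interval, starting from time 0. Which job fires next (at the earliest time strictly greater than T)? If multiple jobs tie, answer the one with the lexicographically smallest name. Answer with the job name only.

Op 1: register job_D */6 -> active={job_D:*/6}
Op 2: register job_A */18 -> active={job_A:*/18, job_D:*/6}
Op 3: register job_D */13 -> active={job_A:*/18, job_D:*/13}
Op 4: register job_E */6 -> active={job_A:*/18, job_D:*/13, job_E:*/6}
Op 5: register job_A */19 -> active={job_A:*/19, job_D:*/13, job_E:*/6}
Op 6: register job_A */12 -> active={job_A:*/12, job_D:*/13, job_E:*/6}
Op 7: unregister job_E -> active={job_A:*/12, job_D:*/13}
Op 8: unregister job_A -> active={job_D:*/13}
Op 9: register job_F */3 -> active={job_D:*/13, job_F:*/3}
  job_D: interval 13, next fire after T=196 is 208
  job_F: interval 3, next fire after T=196 is 198
Earliest = 198, winner (lex tiebreak) = job_F

Answer: job_F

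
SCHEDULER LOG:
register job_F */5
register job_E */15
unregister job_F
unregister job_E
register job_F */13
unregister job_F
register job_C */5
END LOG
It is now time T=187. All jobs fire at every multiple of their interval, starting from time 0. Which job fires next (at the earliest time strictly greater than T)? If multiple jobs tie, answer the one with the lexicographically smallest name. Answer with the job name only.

Op 1: register job_F */5 -> active={job_F:*/5}
Op 2: register job_E */15 -> active={job_E:*/15, job_F:*/5}
Op 3: unregister job_F -> active={job_E:*/15}
Op 4: unregister job_E -> active={}
Op 5: register job_F */13 -> active={job_F:*/13}
Op 6: unregister job_F -> active={}
Op 7: register job_C */5 -> active={job_C:*/5}
  job_C: interval 5, next fire after T=187 is 190
Earliest = 190, winner (lex tiebreak) = job_C

Answer: job_C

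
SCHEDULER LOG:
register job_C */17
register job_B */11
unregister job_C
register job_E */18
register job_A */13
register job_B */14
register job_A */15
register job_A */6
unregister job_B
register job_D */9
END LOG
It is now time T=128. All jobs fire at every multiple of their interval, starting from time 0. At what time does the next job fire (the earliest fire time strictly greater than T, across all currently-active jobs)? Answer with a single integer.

Answer: 132

Derivation:
Op 1: register job_C */17 -> active={job_C:*/17}
Op 2: register job_B */11 -> active={job_B:*/11, job_C:*/17}
Op 3: unregister job_C -> active={job_B:*/11}
Op 4: register job_E */18 -> active={job_B:*/11, job_E:*/18}
Op 5: register job_A */13 -> active={job_A:*/13, job_B:*/11, job_E:*/18}
Op 6: register job_B */14 -> active={job_A:*/13, job_B:*/14, job_E:*/18}
Op 7: register job_A */15 -> active={job_A:*/15, job_B:*/14, job_E:*/18}
Op 8: register job_A */6 -> active={job_A:*/6, job_B:*/14, job_E:*/18}
Op 9: unregister job_B -> active={job_A:*/6, job_E:*/18}
Op 10: register job_D */9 -> active={job_A:*/6, job_D:*/9, job_E:*/18}
  job_A: interval 6, next fire after T=128 is 132
  job_D: interval 9, next fire after T=128 is 135
  job_E: interval 18, next fire after T=128 is 144
Earliest fire time = 132 (job job_A)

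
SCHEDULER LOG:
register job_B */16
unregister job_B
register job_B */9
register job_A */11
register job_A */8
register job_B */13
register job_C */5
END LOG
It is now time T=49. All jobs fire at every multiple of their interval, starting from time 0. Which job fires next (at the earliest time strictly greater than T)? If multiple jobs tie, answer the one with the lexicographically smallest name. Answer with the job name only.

Op 1: register job_B */16 -> active={job_B:*/16}
Op 2: unregister job_B -> active={}
Op 3: register job_B */9 -> active={job_B:*/9}
Op 4: register job_A */11 -> active={job_A:*/11, job_B:*/9}
Op 5: register job_A */8 -> active={job_A:*/8, job_B:*/9}
Op 6: register job_B */13 -> active={job_A:*/8, job_B:*/13}
Op 7: register job_C */5 -> active={job_A:*/8, job_B:*/13, job_C:*/5}
  job_A: interval 8, next fire after T=49 is 56
  job_B: interval 13, next fire after T=49 is 52
  job_C: interval 5, next fire after T=49 is 50
Earliest = 50, winner (lex tiebreak) = job_C

Answer: job_C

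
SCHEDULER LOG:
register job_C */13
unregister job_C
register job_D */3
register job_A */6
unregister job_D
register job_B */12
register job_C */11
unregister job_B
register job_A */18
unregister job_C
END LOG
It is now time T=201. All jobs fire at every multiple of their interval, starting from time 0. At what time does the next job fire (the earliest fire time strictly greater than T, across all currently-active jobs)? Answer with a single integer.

Op 1: register job_C */13 -> active={job_C:*/13}
Op 2: unregister job_C -> active={}
Op 3: register job_D */3 -> active={job_D:*/3}
Op 4: register job_A */6 -> active={job_A:*/6, job_D:*/3}
Op 5: unregister job_D -> active={job_A:*/6}
Op 6: register job_B */12 -> active={job_A:*/6, job_B:*/12}
Op 7: register job_C */11 -> active={job_A:*/6, job_B:*/12, job_C:*/11}
Op 8: unregister job_B -> active={job_A:*/6, job_C:*/11}
Op 9: register job_A */18 -> active={job_A:*/18, job_C:*/11}
Op 10: unregister job_C -> active={job_A:*/18}
  job_A: interval 18, next fire after T=201 is 216
Earliest fire time = 216 (job job_A)

Answer: 216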